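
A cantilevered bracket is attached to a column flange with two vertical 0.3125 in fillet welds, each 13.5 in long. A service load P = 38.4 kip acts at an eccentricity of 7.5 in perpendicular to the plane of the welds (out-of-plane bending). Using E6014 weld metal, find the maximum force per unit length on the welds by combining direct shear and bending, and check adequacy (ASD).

f_max ≈ 4.95 kip/in; NOT adequate

E60XX → F_EXX = 60 ksi.
L_w = 2 × 13.5 = 27 in; section modulus (unit throat) S = 2 × L²/6 = 60.75 in².
Direct shear f_v = P/L_w = 38.4/27 = 1.422 kip/in.
Moment M = P × e = 38.4 × 7.5 = 288 kip·in; bending f_b = M/S = 4.741 kip/in.
f_max = √(f_v² + f_b²) = √(1.422² + 4.741²) = 4.949 kip/in.
r_n/Ω = (1/2.0) × 0.6 × 60 × (0.707 × 0.3125) = 3.977 kip/in → NOT adequate.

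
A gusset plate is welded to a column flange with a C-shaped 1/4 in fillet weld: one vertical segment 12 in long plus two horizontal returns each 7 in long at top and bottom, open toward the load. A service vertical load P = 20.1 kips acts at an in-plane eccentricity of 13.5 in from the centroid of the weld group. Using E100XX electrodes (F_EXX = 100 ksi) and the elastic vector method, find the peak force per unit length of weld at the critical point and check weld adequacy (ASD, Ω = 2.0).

f_max ≈ 3.28 kip/in; adequate

Total weld length L_w = 26 in. Treat welds as unit-width lines.
Centroid: x̄ = 2×7×3.5 / 26 = 1.885 in from the vertical weld.
Polar moment about centroid: J = I_x + I_y = [12³/12 + 2×7×6²] + [12×1.885² + 2(7³/12 + 7×1.615²)] = 784.3 in³.
Direct shear f_v = P/L_w = 20.1 / 26 = 0.7731 kip/in (vertical).
Torsion M = P·e = 20.1 × 13.5 = 271.35 kip·in.
Critical point at (x, y) = (5.115, 6) from centroid. f_tx = M·y/J = 2.076 kip/in; f_ty = M·x/J = 1.77 kip/in.
Resultant f_max = √[f_tx² + (f_v + f_ty)²] = √[2.076² + (0.7731 + 1.77)²] = 3.283 kip/in.
Capacity per unit length: r_n/Ω = (1/2.0) × 0.6 × 100 × (0.707 × 0.25) = 5.302 kip/in.
3.283 ≤ 5.302 → adequate.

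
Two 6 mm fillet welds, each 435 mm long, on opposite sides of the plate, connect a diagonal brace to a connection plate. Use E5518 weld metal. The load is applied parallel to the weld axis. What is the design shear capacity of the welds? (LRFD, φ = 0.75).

E55XX → F_EXX = 550 MPa.
Effective throat t_e = 0.707 × 6 = 4.242 mm.
Total length L = 870 mm; A_we = 4.242 × 870 = 3691 mm².
F_nw = 0.6 F_EXX = 0.6 × 550 = 330 MPa.
φR_n = 0.75 × 330 × 3691 × 10⁻³ = 913.4 kN.

φR_n ≈ 913 kN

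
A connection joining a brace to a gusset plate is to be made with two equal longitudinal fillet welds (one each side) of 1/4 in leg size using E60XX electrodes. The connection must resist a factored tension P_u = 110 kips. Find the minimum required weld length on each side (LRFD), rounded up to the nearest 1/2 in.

L = 12 in on each side

E60XX → F_EXX = 60 ksi.
Throat t_e = 0.707 × 0.25 = 0.1767 in.
φr_n = 0.75 × 0.6 × 60 × 0.1767 = 4.772 kips/in.
L_req = P_u / φr_n = 110 / 4.772 = 23.05 in total.
Per side: 23.05 / 2 = 11.52 in.
Round up → use L = 12 in on each side.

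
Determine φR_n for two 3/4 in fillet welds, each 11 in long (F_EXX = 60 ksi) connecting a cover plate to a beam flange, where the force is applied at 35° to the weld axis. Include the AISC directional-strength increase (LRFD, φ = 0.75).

t_e = 0.707 × 0.75 = 0.5302 in; A_we = 0.5302 × 22 = 11.67 in².
Directional factor: 1.0 + 0.5 sin^1.5(35°) = 1.217.
F_nw = 0.6 × 60 × 1.217 = 43.82 ksi.
φR_n = 0.75 × 43.82 × 11.67 = 383.4 kip.

φR_n ≈ 383 kip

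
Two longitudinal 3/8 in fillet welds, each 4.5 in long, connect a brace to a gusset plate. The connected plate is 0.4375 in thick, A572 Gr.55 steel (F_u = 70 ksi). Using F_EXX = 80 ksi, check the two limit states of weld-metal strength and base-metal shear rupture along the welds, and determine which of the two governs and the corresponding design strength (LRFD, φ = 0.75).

φR_n ≈ 85.9 kip (weld metal governs)

t_e = 0.707 × 0.375 = 0.2651 in; L = 9 in.
Weld metal: φR_n = 0.75 × 0.6 × 80 × 0.2651 × 9 = 85.9 kip.
Base metal (shear rupture): φR_n = 0.75 × 0.6 × 70 × 0.4375 × 9 = 124 kip.
Governing: weld metal.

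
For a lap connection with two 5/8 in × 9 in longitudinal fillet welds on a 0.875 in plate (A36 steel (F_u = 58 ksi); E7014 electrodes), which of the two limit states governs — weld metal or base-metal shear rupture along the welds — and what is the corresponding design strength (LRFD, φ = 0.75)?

E70XX → F_EXX = 70 ksi.
t_e = 0.707 × 0.625 = 0.4419 in; L = 18 in.
Weld metal: φR_n = 0.75 × 0.6 × 70 × 0.4419 × 18 = 250.5 kip.
Base metal (shear rupture): φR_n = 0.75 × 0.6 × 58 × 0.875 × 18 = 411.1 kip.
Governing: weld metal.

φR_n ≈ 251 kip (weld metal governs)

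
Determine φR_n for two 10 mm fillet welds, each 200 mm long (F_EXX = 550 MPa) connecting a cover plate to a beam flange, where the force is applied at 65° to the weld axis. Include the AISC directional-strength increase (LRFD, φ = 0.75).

t_e = 0.707 × 10 = 7.07 mm; A_we = 7.07 × 400 = 2828 mm².
Directional factor: 1.0 + 0.5 sin^1.5(65°) = 1.431.
F_nw = 0.6 × 550 × 1.431 = 472.4 MPa.
φR_n = 0.75 × 472.4 × 2828 × 10⁻³ = 1002 kN.

φR_n ≈ 1000 kN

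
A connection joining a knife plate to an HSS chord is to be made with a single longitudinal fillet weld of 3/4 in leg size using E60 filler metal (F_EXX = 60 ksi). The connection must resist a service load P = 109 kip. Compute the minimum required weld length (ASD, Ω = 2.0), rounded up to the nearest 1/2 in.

Throat t_e = 0.707 × 0.75 = 0.5302 in.
r_n/Ω = (0.6 × 60 × 0.5302) / 2.0 = 9.544 kip/in.
L_req = P / (r_n/Ω) = 109 / 9.544 = 11.42 in total.
Round up → use L = 11.5 in.

L = 11.5 in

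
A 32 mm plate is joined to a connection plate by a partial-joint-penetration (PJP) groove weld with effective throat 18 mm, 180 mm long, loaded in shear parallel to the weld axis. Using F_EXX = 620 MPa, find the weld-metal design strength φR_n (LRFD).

φR_n ≈ 904 kN

Effective throat (given) t_e = 18 mm.
A_we = 18 × 180 = 3240 mm².
F_nw = 0.6 F_EXX = 372 MPa.
φR_n = 0.75 × 372 × 3240 × 10⁻³ = 904 kN.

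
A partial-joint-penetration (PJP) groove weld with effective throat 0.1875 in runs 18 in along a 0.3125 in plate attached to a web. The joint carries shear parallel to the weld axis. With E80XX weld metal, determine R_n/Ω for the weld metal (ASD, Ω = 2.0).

R_n/Ω ≈ 81 kip

E80XX → F_EXX = 80 ksi.
Effective throat (given) t_e = 0.1875 in.
A_we = 0.1875 × 18 = 3.375 in².
F_nw = 0.6 F_EXX = 48 ksi.
R_n/Ω = (48 × 3.375) / 2.0 = 81 kip.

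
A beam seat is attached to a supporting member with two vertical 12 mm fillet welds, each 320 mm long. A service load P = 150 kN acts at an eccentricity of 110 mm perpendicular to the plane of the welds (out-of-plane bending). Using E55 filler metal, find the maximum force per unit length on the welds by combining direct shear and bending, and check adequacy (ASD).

f_max ≈ 537 N/mm; adequate

E55XX → F_EXX = 550 MPa.
L_w = 2 × 320 = 640 mm; section modulus (unit throat) S = 2 × L²/6 = 34130 mm².
Direct shear f_v = P/L_w = 150×10³/640 = 234.4 N/mm.
Moment M = P × e = 150×10³ × 110 = 16500000 N·mm; bending f_b = M/S = 483.4 N/mm.
f_max = √(f_v² + f_b²) = √(234.4² + 483.4²) = 537.2 N/mm.
r_n/Ω = (1/2.0) × 0.6 × 550 × (0.707 × 12) = 1400 N/mm → adequate.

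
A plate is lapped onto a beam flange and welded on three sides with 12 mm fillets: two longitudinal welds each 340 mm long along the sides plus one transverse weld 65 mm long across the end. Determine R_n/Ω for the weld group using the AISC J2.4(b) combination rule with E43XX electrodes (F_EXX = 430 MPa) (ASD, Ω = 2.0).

R_n/Ω ≈ 815 kN

t_e = 0.707 × 12 = 8.484 mm.
R_nwl = 0.6 × 430 × 8.484 × 680 × 10⁻³ = 1488 kN (longitudinal, 2 welds).
R_nwt = 0.6 × 430 × 8.484 × 65 × 10⁻³ = 142.3 kN (transverse, base value).
(i) R_nwl + R_nwt = 1631 kN; (ii) 0.85 R_nwl + 1.5 R_nwt = 1479 kN.
R_n = max = 1631 kN [governs: (i)]; R_n/Ω = 815.4 kN.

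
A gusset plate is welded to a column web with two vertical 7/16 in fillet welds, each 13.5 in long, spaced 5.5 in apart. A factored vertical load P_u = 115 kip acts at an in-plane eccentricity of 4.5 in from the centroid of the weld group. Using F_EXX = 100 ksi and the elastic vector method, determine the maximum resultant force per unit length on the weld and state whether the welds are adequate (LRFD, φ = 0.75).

f_max ≈ 8.69 kip/in; adequate

Total weld length L_w = 27 in. Treat welds as unit-width lines.
Polar moment about centroid: J = 2[d³/12 + d(b/2)²] = 2[13.5³/12 + 13.5×2.75²] = 614.2 in³.
Direct shear f_v = P/L_w = 115 / 27 = 4.259 kip/in (vertical).
Torsion M = P·e = 115 × 4.5 = 517.5 kip·in.
Critical point at (x, y) = (2.75, 6.75) from centroid. f_tx = M·y/J = 5.687 kip/in; f_ty = M·x/J = 2.317 kip/in.
Resultant f_max = √[f_tx² + (f_v + f_ty)²] = √[5.687² + (4.259 + 2.317)²] = 8.694 kip/in.
Capacity per unit length: φr_n = 0.75 × 0.6 × 100 × (0.707 × 0.4375) = 13.92 kip/in.
8.694 ≤ 13.92 → adequate.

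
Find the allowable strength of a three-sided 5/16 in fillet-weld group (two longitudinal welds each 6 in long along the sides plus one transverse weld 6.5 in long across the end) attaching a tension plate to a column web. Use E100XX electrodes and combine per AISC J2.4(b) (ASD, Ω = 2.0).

E100XX → F_EXX = 100 ksi.
t_e = 0.707 × 0.3125 = 0.2209 in.
R_nwl = 0.6 × 100 × 0.2209 × 12 = 159.1 kips (longitudinal, 2 welds).
R_nwt = 0.6 × 100 × 0.2209 × 6.5 = 86.17 kips (transverse, base value).
(i) R_nwl + R_nwt = 245.2 kips; (ii) 0.85 R_nwl + 1.5 R_nwt = 264.5 kips.
R_n = max = 264.5 kips [governs: (ii)]; R_n/Ω = 132.2 kips.

R_n/Ω ≈ 132 kips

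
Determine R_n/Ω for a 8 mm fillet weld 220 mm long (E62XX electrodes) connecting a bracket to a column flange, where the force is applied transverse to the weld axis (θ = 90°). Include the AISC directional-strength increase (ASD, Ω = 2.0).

E62XX → F_EXX = 620 MPa.
t_e = 0.707 × 8 = 5.656 mm; A_we = 5.656 × 220 = 1244 mm².
Directional factor: 1.0 + 0.5 sin^1.5(90°) = 1.5.
F_nw = 0.6 × 620 × 1.5 = 558 MPa.
R_n/Ω = (558 × 1244) / 2.0 × 10⁻³ = 347.2 kN.

R_n/Ω ≈ 347 kN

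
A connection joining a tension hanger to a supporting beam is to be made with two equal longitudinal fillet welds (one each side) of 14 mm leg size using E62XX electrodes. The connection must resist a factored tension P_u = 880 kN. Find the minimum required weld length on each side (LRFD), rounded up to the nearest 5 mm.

E62XX → F_EXX = 620 MPa.
Throat t_e = 0.707 × 14 = 9.898 mm.
φr_n = 0.75 × 0.6 × 620 × 9.898 × 10⁻³ = 2.762 kN/mm.
L_req = P_u / φr_n = 880 / 2.762 = 318.7 mm total.
Per side: 318.7 / 2 = 159.3 mm.
Round up → use L = 160 mm on each side.

L = 160 mm on each side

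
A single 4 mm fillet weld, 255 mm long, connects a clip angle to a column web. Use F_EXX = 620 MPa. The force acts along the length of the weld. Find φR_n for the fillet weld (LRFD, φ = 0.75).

Effective throat t_e = 0.707 × 4 = 2.828 mm.
Total length L = 255 mm; A_we = 2.828 × 255 = 721.1 mm².
F_nw = 0.6 F_EXX = 0.6 × 620 = 372 MPa.
φR_n = 0.75 × 372 × 721.1 × 10⁻³ = 201.2 kN.

φR_n ≈ 201 kN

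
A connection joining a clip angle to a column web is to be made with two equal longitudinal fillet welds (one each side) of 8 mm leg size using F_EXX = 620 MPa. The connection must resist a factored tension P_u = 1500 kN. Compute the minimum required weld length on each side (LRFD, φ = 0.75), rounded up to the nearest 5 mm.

Throat t_e = 0.707 × 8 = 5.656 mm.
φr_n = 0.75 × 0.6 × 620 × 5.656 × 10⁻³ = 1.578 kN/mm.
L_req = P_u / φr_n = 1500 / 1.578 = 950.6 mm total.
Per side: 950.6 / 2 = 475.3 mm.
Round up → use L = 480 mm on each side.

L = 480 mm on each side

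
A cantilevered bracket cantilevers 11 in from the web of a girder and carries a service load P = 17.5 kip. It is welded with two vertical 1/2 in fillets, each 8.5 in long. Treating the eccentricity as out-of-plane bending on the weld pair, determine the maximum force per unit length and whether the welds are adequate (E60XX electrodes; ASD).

E60XX → F_EXX = 60 ksi.
L_w = 2 × 8.5 = 17 in; section modulus (unit throat) S = 2 × L²/6 = 24.08 in².
Direct shear f_v = P/L_w = 17.5/17 = 1.029 kip/in.
Moment M = P × e = 17.5 × 11 = 192.5 kip·in; bending f_b = M/S = 7.993 kip/in.
f_max = √(f_v² + f_b²) = √(1.029² + 7.993²) = 8.059 kip/in.
r_n/Ω = (1/2.0) × 0.6 × 60 × (0.707 × 0.5) = 6.363 kip/in → NOT adequate.

f_max ≈ 8.06 kip/in; NOT adequate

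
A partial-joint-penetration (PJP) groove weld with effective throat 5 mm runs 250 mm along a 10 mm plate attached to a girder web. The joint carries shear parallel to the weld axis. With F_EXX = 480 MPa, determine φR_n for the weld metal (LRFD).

Effective throat (given) t_e = 5 mm.
A_we = 5 × 250 = 1250 mm².
F_nw = 0.6 F_EXX = 288 MPa.
φR_n = 0.75 × 288 × 1250 × 10⁻³ = 270 kN.

φR_n ≈ 270 kN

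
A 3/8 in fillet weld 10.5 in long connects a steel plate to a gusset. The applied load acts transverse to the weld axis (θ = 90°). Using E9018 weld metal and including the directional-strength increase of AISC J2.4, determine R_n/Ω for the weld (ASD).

E90XX → F_EXX = 90 ksi.
t_e = 0.707 × 0.375 = 0.2651 in; A_we = 0.2651 × 10.5 = 2.784 in².
Directional factor: 1.0 + 0.5 sin^1.5(90°) = 1.5.
F_nw = 0.6 × 90 × 1.5 = 81 ksi.
R_n/Ω = (81 × 2.784) / 2.0 = 112.7 kip.

R_n/Ω ≈ 113 kip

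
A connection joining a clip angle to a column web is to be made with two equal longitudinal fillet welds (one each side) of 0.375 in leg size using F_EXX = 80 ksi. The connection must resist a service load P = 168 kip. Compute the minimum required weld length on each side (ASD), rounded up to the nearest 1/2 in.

L = 13.5 in on each side

Throat t_e = 0.707 × 0.375 = 0.2651 in.
r_n/Ω = (0.6 × 80 × 0.2651) / 2.0 = 6.363 kip/in.
L_req = P / (r_n/Ω) = 168 / 6.363 = 26.4 in total.
Per side: 26.4 / 2 = 13.2 in.
Round up → use L = 13.5 in on each side.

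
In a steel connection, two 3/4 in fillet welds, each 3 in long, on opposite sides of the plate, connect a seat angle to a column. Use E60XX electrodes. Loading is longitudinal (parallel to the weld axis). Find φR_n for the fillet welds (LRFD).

φR_n ≈ 85.9 kip

E60XX → F_EXX = 60 ksi.
Effective throat t_e = 0.707 × 0.75 = 0.5302 in.
Total length L = 6 in; A_we = 0.5302 × 6 = 3.181 in².
F_nw = 0.6 F_EXX = 0.6 × 60 = 36 ksi.
φR_n = 0.75 × 36 × 3.181 = 85.9 kip.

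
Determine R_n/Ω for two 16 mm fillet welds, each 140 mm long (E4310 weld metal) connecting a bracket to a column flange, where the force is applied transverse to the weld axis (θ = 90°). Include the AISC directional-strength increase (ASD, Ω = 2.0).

R_n/Ω ≈ 613 kN

E43XX → F_EXX = 430 MPa.
t_e = 0.707 × 16 = 11.31 mm; A_we = 11.31 × 280 = 3167 mm².
Directional factor: 1.0 + 0.5 sin^1.5(90°) = 1.5.
F_nw = 0.6 × 430 × 1.5 = 387 MPa.
R_n/Ω = (387 × 3167) / 2.0 × 10⁻³ = 612.9 kN.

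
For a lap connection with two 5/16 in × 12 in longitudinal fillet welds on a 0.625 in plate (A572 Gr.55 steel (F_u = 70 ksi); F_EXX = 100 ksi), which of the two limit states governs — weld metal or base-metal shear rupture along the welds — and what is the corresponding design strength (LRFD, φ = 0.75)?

φR_n ≈ 239 kips (weld metal governs)

t_e = 0.707 × 0.3125 = 0.2209 in; L = 24 in.
Weld metal: φR_n = 0.75 × 0.6 × 100 × 0.2209 × 24 = 238.6 kips.
Base metal (shear rupture): φR_n = 0.75 × 0.6 × 70 × 0.625 × 24 = 472.5 kips.
Governing: weld metal.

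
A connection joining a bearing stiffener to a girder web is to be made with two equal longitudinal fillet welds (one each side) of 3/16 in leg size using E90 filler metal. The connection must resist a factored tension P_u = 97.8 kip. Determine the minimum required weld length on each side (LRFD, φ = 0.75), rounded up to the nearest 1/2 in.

E90XX → F_EXX = 90 ksi.
Throat t_e = 0.707 × 0.1875 = 0.1326 in.
φr_n = 0.75 × 0.6 × 90 × 0.1326 = 5.369 kip/in.
L_req = P_u / φr_n = 97.8 / 5.369 = 18.22 in total.
Per side: 18.22 / 2 = 9.108 in.
Round up → use L = 9.5 in on each side.

L = 9.5 in on each side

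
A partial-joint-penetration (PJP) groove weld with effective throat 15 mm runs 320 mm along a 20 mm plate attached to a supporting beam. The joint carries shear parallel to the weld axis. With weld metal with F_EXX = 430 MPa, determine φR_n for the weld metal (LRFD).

φR_n ≈ 929 kN

Effective throat (given) t_e = 15 mm.
A_we = 15 × 320 = 4800 mm².
F_nw = 0.6 F_EXX = 258 MPa.
φR_n = 0.75 × 258 × 4800 × 10⁻³ = 928.8 kN.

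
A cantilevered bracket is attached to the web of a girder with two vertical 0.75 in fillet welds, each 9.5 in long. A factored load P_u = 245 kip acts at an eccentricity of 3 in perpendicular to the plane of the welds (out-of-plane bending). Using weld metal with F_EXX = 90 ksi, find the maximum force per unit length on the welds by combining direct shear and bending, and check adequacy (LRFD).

L_w = 2 × 9.5 = 19 in; section modulus (unit throat) S = 2 × L²/6 = 30.08 in².
Direct shear f_v = P/L_w = 245/19 = 12.89 kip/in.
Moment M = P × e = 245 × 3 = 735 kip·in; bending f_b = M/S = 24.43 kip/in.
f_max = √(f_v² + f_b²) = √(12.89² + 24.43²) = 27.63 kip/in.
φr_n = 0.75 × 0.6 × 90 × (0.707 × 0.75) = 21.48 kip/in → NOT adequate.

f_max ≈ 27.6 kip/in; NOT adequate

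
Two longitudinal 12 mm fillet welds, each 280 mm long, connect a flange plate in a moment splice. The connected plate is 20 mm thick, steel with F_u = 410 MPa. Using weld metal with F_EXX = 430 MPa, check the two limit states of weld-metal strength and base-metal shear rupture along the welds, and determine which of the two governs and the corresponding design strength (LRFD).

t_e = 0.707 × 12 = 8.484 mm; L = 560 mm.
Weld metal: φR_n = 0.75 × 0.6 × 430 × 8.484 × 560 × 10⁻³ = 919.3 kN.
Base metal (shear rupture): φR_n = 0.75 × 0.6 × 410 × 20 × 560 × 10⁻³ = 2066 kN.
Governing: weld metal.

φR_n ≈ 919 kN (weld metal governs)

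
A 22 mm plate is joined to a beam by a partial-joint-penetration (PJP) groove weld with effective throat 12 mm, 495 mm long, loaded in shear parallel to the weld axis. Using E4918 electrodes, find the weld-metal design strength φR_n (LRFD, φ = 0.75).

φR_n ≈ 1310 kN

E49XX → F_EXX = 490 MPa.
Effective throat (given) t_e = 12 mm.
A_we = 12 × 495 = 5940 mm².
F_nw = 0.6 F_EXX = 294 MPa.
φR_n = 0.75 × 294 × 5940 × 10⁻³ = 1310 kN.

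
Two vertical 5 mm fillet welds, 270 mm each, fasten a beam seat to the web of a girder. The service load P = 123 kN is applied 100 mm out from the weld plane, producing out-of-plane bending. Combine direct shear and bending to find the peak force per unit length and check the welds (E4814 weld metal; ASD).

E48XX → F_EXX = 480 MPa.
L_w = 2 × 270 = 540 mm; section modulus (unit throat) S = 2 × L²/6 = 24300 mm².
Direct shear f_v = P/L_w = 123×10³/540 = 227.8 N/mm.
Moment M = P × e = 123×10³ × 100 = 12300000 N·mm; bending f_b = M/S = 506.2 N/mm.
f_max = √(f_v² + f_b²) = √(227.8² + 506.2²) = 555.1 N/mm.
r_n/Ω = (1/2.0) × 0.6 × 480 × (0.707 × 5) = 509 N/mm → NOT adequate.

f_max ≈ 555 N/mm; NOT adequate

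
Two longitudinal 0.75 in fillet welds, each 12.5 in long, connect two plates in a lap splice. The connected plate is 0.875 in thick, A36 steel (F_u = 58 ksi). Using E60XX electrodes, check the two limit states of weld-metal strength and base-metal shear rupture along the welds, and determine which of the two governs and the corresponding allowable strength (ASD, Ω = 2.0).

E60XX → F_EXX = 60 ksi.
t_e = 0.707 × 0.75 = 0.5302 in; L = 25 in.
Weld metal: R_n/Ω = (1/2.0) × 0.6 × 60 × 0.5302 × 25 = 238.6 kip.
Base metal (shear rupture): R_n/Ω = (1/2.0) × 0.6 × 58 × 0.875 × 25 = 380.6 kip.
Governing: weld metal.

R_n/Ω ≈ 239 kip (weld metal governs)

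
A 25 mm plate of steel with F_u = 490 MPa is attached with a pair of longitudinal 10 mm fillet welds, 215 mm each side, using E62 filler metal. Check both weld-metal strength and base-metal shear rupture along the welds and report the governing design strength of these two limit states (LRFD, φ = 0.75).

E62XX → F_EXX = 620 MPa.
t_e = 0.707 × 10 = 7.07 mm; L = 430 mm.
Weld metal: φR_n = 0.75 × 0.6 × 620 × 7.07 × 430 × 10⁻³ = 848.2 kN.
Base metal (shear rupture): φR_n = 0.75 × 0.6 × 490 × 25 × 430 × 10⁻³ = 2370 kN.
Governing: weld metal.

φR_n ≈ 848 kN (weld metal governs)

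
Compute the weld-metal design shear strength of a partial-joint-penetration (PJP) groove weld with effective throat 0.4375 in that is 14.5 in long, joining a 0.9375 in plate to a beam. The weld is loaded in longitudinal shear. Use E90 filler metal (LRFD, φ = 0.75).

φR_n ≈ 257 kip

E90XX → F_EXX = 90 ksi.
Effective throat (given) t_e = 0.4375 in.
A_we = 0.4375 × 14.5 = 6.344 in².
F_nw = 0.6 F_EXX = 54 ksi.
φR_n = 0.75 × 54 × 6.344 = 256.9 kip.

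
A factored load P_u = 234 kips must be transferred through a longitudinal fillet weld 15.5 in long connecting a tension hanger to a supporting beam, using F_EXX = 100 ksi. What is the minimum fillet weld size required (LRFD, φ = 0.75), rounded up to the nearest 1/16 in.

Total weld length L = 15.5 in.
Required throat t_e = P_u / (φ × 0.6 F_EXX × L) = 234 / (0.75 × 0.6 × 100 × 15.5) = 0.3355 in.
Required leg w = t_e / 0.707 = 0.4745 in → use 1/2 in.

w = 1/2 in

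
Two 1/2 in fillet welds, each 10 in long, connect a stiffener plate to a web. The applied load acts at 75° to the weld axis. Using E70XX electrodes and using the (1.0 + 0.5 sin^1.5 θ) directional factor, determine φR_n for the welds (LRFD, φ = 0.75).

E70XX → F_EXX = 70 ksi.
t_e = 0.707 × 0.5 = 0.3535 in; A_we = 0.3535 × 20 = 7.07 in².
Directional factor: 1.0 + 0.5 sin^1.5(75°) = 1.475.
F_nw = 0.6 × 70 × 1.475 = 61.94 ksi.
φR_n = 0.75 × 61.94 × 7.07 = 328.4 kip.

φR_n ≈ 328 kip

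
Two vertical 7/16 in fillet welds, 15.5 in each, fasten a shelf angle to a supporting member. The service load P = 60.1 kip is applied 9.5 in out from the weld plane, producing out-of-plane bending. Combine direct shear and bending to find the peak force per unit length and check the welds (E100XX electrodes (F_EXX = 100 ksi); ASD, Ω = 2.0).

L_w = 2 × 15.5 = 31 in; section modulus (unit throat) S = 2 × L²/6 = 80.08 in².
Direct shear f_v = P/L_w = 60.1/31 = 1.939 kip/in.
Moment M = P × e = 60.1 × 9.5 = 570.95 kip·in; bending f_b = M/S = 7.129 kip/in.
f_max = √(f_v² + f_b²) = √(1.939² + 7.129²) = 7.388 kip/in.
r_n/Ω = (1/2.0) × 0.6 × 100 × (0.707 × 0.4375) = 9.279 kip/in → adequate.

f_max ≈ 7.39 kip/in; adequate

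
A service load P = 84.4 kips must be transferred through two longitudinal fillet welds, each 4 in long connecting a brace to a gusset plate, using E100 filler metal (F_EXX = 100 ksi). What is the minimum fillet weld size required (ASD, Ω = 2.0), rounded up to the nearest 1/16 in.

Total weld length L = 8 in.
Required throat t_e = P × Ω / (0.6 F_EXX × L) = 84.4 × 2.0 / (0.6 × 100 × 8) = 0.3517 in.
Required leg w = t_e / 0.707 = 0.4974 in → use 1/2 in.

w = 1/2 in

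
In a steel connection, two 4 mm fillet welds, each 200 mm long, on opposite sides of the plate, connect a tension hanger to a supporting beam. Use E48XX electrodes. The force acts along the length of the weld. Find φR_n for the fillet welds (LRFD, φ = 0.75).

E48XX → F_EXX = 480 MPa.
Effective throat t_e = 0.707 × 4 = 2.828 mm.
Total length L = 400 mm; A_we = 2.828 × 400 = 1131 mm².
F_nw = 0.6 F_EXX = 0.6 × 480 = 288 MPa.
φR_n = 0.75 × 288 × 1131 × 10⁻³ = 244.3 kN.

φR_n ≈ 244 kN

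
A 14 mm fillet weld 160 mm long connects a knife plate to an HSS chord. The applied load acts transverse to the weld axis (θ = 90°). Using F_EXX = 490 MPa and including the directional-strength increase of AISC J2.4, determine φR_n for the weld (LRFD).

t_e = 0.707 × 14 = 9.898 mm; A_we = 9.898 × 160 = 1584 mm².
Directional factor: 1.0 + 0.5 sin^1.5(90°) = 1.5.
F_nw = 0.6 × 490 × 1.5 = 441 MPa.
φR_n = 0.75 × 441 × 1584 × 10⁻³ = 523.8 kN.

φR_n ≈ 524 kN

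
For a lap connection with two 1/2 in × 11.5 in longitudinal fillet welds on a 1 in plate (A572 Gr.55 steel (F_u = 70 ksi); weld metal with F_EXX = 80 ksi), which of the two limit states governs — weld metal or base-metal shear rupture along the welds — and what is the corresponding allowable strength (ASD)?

t_e = 0.707 × 0.5 = 0.3535 in; L = 23 in.
Weld metal: R_n/Ω = (1/2.0) × 0.6 × 80 × 0.3535 × 23 = 195.1 kip.
Base metal (shear rupture): R_n/Ω = (1/2.0) × 0.6 × 70 × 1 × 23 = 483 kip.
Governing: weld metal.

R_n/Ω ≈ 195 kip (weld metal governs)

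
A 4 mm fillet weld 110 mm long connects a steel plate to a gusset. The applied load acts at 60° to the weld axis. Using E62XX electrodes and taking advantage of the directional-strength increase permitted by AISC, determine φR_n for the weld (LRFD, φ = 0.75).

φR_n ≈ 122 kN

E62XX → F_EXX = 620 MPa.
t_e = 0.707 × 4 = 2.828 mm; A_we = 2.828 × 110 = 311.1 mm².
Directional factor: 1.0 + 0.5 sin^1.5(60°) = 1.403.
F_nw = 0.6 × 620 × 1.403 = 521.9 MPa.
φR_n = 0.75 × 521.9 × 311.1 × 10⁻³ = 121.8 kN.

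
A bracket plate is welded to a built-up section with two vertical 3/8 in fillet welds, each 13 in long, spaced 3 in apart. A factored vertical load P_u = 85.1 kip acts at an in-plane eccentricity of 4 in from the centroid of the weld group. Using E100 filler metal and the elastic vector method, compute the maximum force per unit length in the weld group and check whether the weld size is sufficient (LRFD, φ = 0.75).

f_max ≈ 6.87 kip/in; adequate

E100XX → F_EXX = 100 ksi.
Total weld length L_w = 26 in. Treat welds as unit-width lines.
Polar moment about centroid: J = 2[d³/12 + d(b/2)²] = 2[13³/12 + 13×1.5²] = 424.7 in³.
Direct shear f_v = P/L_w = 85.1 / 26 = 3.273 kip/in (vertical).
Torsion M = P·e = 85.1 × 4 = 340.4 kip·in.
Critical point at (x, y) = (1.5, 6.5) from centroid. f_tx = M·y/J = 5.21 kip/in; f_ty = M·x/J = 1.202 kip/in.
Resultant f_max = √[f_tx² + (f_v + f_ty)²] = √[5.21² + (3.273 + 1.202)²] = 6.868 kip/in.
Capacity per unit length: φr_n = 0.75 × 0.6 × 100 × (0.707 × 0.375) = 11.93 kip/in.
6.868 ≤ 11.93 → adequate.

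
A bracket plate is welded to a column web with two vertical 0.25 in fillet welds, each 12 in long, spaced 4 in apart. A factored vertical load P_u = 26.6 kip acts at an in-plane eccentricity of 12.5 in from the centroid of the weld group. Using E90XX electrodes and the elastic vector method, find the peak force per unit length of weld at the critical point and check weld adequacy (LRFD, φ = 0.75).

f_max ≈ 5.92 kip/in; adequate

E90XX → F_EXX = 90 ksi.
Total weld length L_w = 24 in. Treat welds as unit-width lines.
Polar moment about centroid: J = 2[d³/12 + d(b/2)²] = 2[12³/12 + 12×2²] = 384 in³.
Direct shear f_v = P/L_w = 26.6 / 24 = 1.108 kip/in (vertical).
Torsion M = P·e = 26.6 × 12.5 = 332.5 kip·in.
Critical point at (x, y) = (2, 6) from centroid. f_tx = M·y/J = 5.195 kip/in; f_ty = M·x/J = 1.732 kip/in.
Resultant f_max = √[f_tx² + (f_v + f_ty)²] = √[5.195² + (1.108 + 1.732)²] = 5.921 kip/in.
Capacity per unit length: φr_n = 0.75 × 0.6 × 90 × (0.707 × 0.25) = 7.158 kip/in.
5.921 ≤ 7.158 → adequate.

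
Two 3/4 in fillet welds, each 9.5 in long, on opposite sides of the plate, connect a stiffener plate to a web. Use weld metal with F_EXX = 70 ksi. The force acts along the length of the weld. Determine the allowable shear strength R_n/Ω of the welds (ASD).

Effective throat t_e = 0.707 × 0.75 = 0.5302 in.
Total length L = 19 in; A_we = 0.5302 × 19 = 10.07 in².
F_nw = 0.6 F_EXX = 0.6 × 70 = 42 ksi.
R_n = 42 × 10.07 = 423.1 kips; R_n/Ω = 423.1/2.0 = 211.6 kips.

R_n/Ω ≈ 212 kips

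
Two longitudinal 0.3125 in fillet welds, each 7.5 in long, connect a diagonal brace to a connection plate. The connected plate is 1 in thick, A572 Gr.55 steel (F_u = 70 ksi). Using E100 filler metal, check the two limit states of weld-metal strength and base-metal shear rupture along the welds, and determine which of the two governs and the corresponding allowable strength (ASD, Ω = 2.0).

E100XX → F_EXX = 100 ksi.
t_e = 0.707 × 0.3125 = 0.2209 in; L = 15 in.
Weld metal: R_n/Ω = (1/2.0) × 0.6 × 100 × 0.2209 × 15 = 99.42 kip.
Base metal (shear rupture): R_n/Ω = (1/2.0) × 0.6 × 70 × 1 × 15 = 315 kip.
Governing: weld metal.

R_n/Ω ≈ 99.4 kip (weld metal governs)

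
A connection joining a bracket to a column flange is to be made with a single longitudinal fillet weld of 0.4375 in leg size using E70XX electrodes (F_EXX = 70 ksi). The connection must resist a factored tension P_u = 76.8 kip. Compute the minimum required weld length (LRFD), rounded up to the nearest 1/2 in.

L = 8 in

Throat t_e = 0.707 × 0.4375 = 0.3093 in.
φr_n = 0.75 × 0.6 × 70 × 0.3093 = 9.743 kip/in.
L_req = P_u / φr_n = 76.8 / 9.743 = 7.882 in total.
Round up → use L = 8 in.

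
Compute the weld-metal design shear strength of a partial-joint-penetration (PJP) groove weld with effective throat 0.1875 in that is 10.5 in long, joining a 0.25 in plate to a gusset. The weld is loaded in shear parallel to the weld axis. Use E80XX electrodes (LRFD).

φR_n ≈ 70.9 kip

E80XX → F_EXX = 80 ksi.
Effective throat (given) t_e = 0.1875 in.
A_we = 0.1875 × 10.5 = 1.969 in².
F_nw = 0.6 F_EXX = 48 ksi.
φR_n = 0.75 × 48 × 1.969 = 70.88 kip.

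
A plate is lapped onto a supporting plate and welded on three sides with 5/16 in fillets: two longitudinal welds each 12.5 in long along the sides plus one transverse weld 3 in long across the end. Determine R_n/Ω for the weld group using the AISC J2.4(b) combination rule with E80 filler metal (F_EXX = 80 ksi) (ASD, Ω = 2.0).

t_e = 0.707 × 0.3125 = 0.2209 in.
R_nwl = 0.6 × 80 × 0.2209 × 25 = 265.1 kip (longitudinal, 2 welds).
R_nwt = 0.6 × 80 × 0.2209 × 3 = 31.81 kip (transverse, base value).
(i) R_nwl + R_nwt = 296.9 kip; (ii) 0.85 R_nwl + 1.5 R_nwt = 273.1 kip.
R_n = max = 296.9 kip [governs: (i)]; R_n/Ω = 148.5 kip.

R_n/Ω ≈ 148 kip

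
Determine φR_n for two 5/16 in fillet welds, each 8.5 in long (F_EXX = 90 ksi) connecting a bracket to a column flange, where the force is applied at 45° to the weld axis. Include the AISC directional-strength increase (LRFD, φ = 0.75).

φR_n ≈ 197 kips

t_e = 0.707 × 0.3125 = 0.2209 in; A_we = 0.2209 × 17 = 3.756 in².
Directional factor: 1.0 + 0.5 sin^1.5(45°) = 1.297.
F_nw = 0.6 × 90 × 1.297 = 70.05 ksi.
φR_n = 0.75 × 70.05 × 3.756 = 197.3 kips.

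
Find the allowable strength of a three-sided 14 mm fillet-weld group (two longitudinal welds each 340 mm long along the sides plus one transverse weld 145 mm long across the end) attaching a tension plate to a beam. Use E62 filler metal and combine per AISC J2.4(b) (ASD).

R_n/Ω ≈ 1520 kN

E62XX → F_EXX = 620 MPa.
t_e = 0.707 × 14 = 9.898 mm.
R_nwl = 0.6 × 620 × 9.898 × 680 × 10⁻³ = 2504 kN (longitudinal, 2 welds).
R_nwt = 0.6 × 620 × 9.898 × 145 × 10⁻³ = 533.9 kN (transverse, base value).
(i) R_nwl + R_nwt = 3038 kN; (ii) 0.85 R_nwl + 1.5 R_nwt = 2929 kN.
R_n = max = 3038 kN [governs: (i)]; R_n/Ω = 1519 kN.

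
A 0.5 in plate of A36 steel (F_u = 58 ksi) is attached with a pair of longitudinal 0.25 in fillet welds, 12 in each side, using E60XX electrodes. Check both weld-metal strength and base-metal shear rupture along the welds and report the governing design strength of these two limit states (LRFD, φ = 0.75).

φR_n ≈ 115 kip (weld metal governs)

E60XX → F_EXX = 60 ksi.
t_e = 0.707 × 0.25 = 0.1767 in; L = 24 in.
Weld metal: φR_n = 0.75 × 0.6 × 60 × 0.1767 × 24 = 114.5 kip.
Base metal (shear rupture): φR_n = 0.75 × 0.6 × 58 × 0.5 × 24 = 313.2 kip.
Governing: weld metal.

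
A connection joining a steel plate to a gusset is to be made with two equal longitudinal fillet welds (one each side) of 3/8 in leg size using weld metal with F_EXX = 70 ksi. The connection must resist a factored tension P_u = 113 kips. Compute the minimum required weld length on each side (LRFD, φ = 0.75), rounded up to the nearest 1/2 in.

L = 7 in on each side

Throat t_e = 0.707 × 0.375 = 0.2651 in.
φr_n = 0.75 × 0.6 × 70 × 0.2651 = 8.351 kips/in.
L_req = P_u / φr_n = 113 / 8.351 = 13.53 in total.
Per side: 13.53 / 2 = 6.765 in.
Round up → use L = 7 in on each side.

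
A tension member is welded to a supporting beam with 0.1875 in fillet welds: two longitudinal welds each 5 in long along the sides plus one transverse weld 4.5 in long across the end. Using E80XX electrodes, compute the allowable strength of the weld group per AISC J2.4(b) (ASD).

R_n/Ω ≈ 48.5 kips

E80XX → F_EXX = 80 ksi.
t_e = 0.707 × 0.1875 = 0.1326 in.
R_nwl = 0.6 × 80 × 0.1326 × 10 = 63.63 kips (longitudinal, 2 welds).
R_nwt = 0.6 × 80 × 0.1326 × 4.5 = 28.63 kips (transverse, base value).
(i) R_nwl + R_nwt = 92.26 kips; (ii) 0.85 R_nwl + 1.5 R_nwt = 97.04 kips.
R_n = max = 97.04 kips [governs: (ii)]; R_n/Ω = 48.52 kips.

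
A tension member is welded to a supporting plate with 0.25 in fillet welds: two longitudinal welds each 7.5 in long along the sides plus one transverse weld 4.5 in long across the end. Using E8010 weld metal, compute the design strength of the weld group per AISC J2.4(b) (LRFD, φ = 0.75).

E80XX → F_EXX = 80 ksi.
t_e = 0.707 × 0.25 = 0.1767 in.
R_nwl = 0.6 × 80 × 0.1767 × 15 = 127.3 kip (longitudinal, 2 welds).
R_nwt = 0.6 × 80 × 0.1767 × 4.5 = 38.18 kip (transverse, base value).
(i) R_nwl + R_nwt = 165.4 kip; (ii) 0.85 R_nwl + 1.5 R_nwt = 165.4 kip.
R_n = max = 165.4 kip [governs: (ii)]; φR_n = 124.1 kip.

φR_n ≈ 124 kip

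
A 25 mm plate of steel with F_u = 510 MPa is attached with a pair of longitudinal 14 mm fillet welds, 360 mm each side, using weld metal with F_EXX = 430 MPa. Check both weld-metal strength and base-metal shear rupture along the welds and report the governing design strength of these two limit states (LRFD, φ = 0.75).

t_e = 0.707 × 14 = 9.898 mm; L = 720 mm.
Weld metal: φR_n = 0.75 × 0.6 × 430 × 9.898 × 720 × 10⁻³ = 1379 kN.
Base metal (shear rupture): φR_n = 0.75 × 0.6 × 510 × 25 × 720 × 10⁻³ = 4131 kN.
Governing: weld metal.

φR_n ≈ 1380 kN (weld metal governs)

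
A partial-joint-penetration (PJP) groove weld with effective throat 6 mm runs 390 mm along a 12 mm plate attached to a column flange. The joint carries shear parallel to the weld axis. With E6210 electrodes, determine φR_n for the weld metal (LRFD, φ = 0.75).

φR_n ≈ 653 kN

E62XX → F_EXX = 620 MPa.
Effective throat (given) t_e = 6 mm.
A_we = 6 × 390 = 2340 mm².
F_nw = 0.6 F_EXX = 372 MPa.
φR_n = 0.75 × 372 × 2340 × 10⁻³ = 652.9 kN.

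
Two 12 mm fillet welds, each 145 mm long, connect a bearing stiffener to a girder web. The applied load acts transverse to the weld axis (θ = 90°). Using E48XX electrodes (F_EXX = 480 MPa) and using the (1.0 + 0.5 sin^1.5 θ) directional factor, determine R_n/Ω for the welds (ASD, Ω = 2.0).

R_n/Ω ≈ 531 kN

t_e = 0.707 × 12 = 8.484 mm; A_we = 8.484 × 290 = 2460 mm².
Directional factor: 1.0 + 0.5 sin^1.5(90°) = 1.5.
F_nw = 0.6 × 480 × 1.5 = 432 MPa.
R_n/Ω = (432 × 2460) / 2.0 × 10⁻³ = 531.4 kN.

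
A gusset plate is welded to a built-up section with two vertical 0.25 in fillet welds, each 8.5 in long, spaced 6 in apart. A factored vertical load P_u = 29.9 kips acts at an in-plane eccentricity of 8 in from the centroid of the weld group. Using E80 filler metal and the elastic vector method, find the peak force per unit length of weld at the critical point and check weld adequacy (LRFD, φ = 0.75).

f_max ≈ 6.06 kip/in; adequate

E80XX → F_EXX = 80 ksi.
Total weld length L_w = 17 in. Treat welds as unit-width lines.
Polar moment about centroid: J = 2[d³/12 + d(b/2)²] = 2[8.5³/12 + 8.5×3²] = 255.4 in³.
Direct shear f_v = P/L_w = 29.9 / 17 = 1.759 kip/in (vertical).
Torsion M = P·e = 29.9 × 8 = 239.2 kip·in.
Critical point at (x, y) = (3, 4.25) from centroid. f_tx = M·y/J = 3.981 kip/in; f_ty = M·x/J = 2.81 kip/in.
Resultant f_max = √[f_tx² + (f_v + f_ty)²] = √[3.981² + (1.759 + 2.81)²] = 6.06 kip/in.
Capacity per unit length: φr_n = 0.75 × 0.6 × 80 × (0.707 × 0.25) = 6.363 kip/in.
6.06 ≤ 6.363 → adequate.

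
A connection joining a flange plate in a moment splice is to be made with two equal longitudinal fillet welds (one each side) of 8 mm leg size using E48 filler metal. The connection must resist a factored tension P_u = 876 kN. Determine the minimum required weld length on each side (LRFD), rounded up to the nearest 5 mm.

E48XX → F_EXX = 480 MPa.
Throat t_e = 0.707 × 8 = 5.656 mm.
φr_n = 0.75 × 0.6 × 480 × 5.656 × 10⁻³ = 1.222 kN/mm.
L_req = P_u / φr_n = 876 / 1.222 = 717 mm total.
Per side: 717 / 2 = 358.5 mm.
Round up → use L = 360 mm on each side.

L = 360 mm on each side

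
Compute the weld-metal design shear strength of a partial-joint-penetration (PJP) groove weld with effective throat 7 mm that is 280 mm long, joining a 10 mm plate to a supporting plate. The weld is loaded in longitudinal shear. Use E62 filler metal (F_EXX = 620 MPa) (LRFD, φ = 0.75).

Effective throat (given) t_e = 7 mm.
A_we = 7 × 280 = 1960 mm².
F_nw = 0.6 F_EXX = 372 MPa.
φR_n = 0.75 × 372 × 1960 × 10⁻³ = 546.8 kN.

φR_n ≈ 547 kN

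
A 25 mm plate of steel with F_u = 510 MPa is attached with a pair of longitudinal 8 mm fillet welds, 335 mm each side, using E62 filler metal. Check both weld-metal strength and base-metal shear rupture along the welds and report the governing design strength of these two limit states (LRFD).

φR_n ≈ 1060 kN (weld metal governs)

E62XX → F_EXX = 620 MPa.
t_e = 0.707 × 8 = 5.656 mm; L = 670 mm.
Weld metal: φR_n = 0.75 × 0.6 × 620 × 5.656 × 670 × 10⁻³ = 1057 kN.
Base metal (shear rupture): φR_n = 0.75 × 0.6 × 510 × 25 × 670 × 10⁻³ = 3844 kN.
Governing: weld metal.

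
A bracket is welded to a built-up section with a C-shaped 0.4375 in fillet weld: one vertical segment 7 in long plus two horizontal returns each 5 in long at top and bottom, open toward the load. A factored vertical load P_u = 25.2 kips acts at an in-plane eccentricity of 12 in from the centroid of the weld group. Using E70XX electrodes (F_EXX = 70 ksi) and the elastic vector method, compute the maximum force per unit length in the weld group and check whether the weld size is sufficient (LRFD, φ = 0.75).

f_max ≈ 8.72 kip/in; adequate

Total weld length L_w = 17 in. Treat welds as unit-width lines.
Centroid: x̄ = 2×5×2.5 / 17 = 1.471 in from the vertical weld.
Polar moment about centroid: J = I_x + I_y = [7³/12 + 2×5×3.5²] + [7×1.471² + 2(5³/12 + 5×1.029²)] = 197.7 in³.
Direct shear f_v = P/L_w = 25.2 / 17 = 1.482 kip/in (vertical).
Torsion M = P·e = 25.2 × 12 = 302.4 kip·in.
Critical point at (x, y) = (3.529, 3.5) from centroid. f_tx = M·y/J = 5.355 kip/in; f_ty = M·x/J = 5.4 kip/in.
Resultant f_max = √[f_tx² + (f_v + f_ty)²] = √[5.355² + (1.482 + 5.4)²] = 8.72 kip/in.
Capacity per unit length: φr_n = 0.75 × 0.6 × 70 × (0.707 × 0.4375) = 9.743 kip/in.
8.72 ≤ 9.743 → adequate.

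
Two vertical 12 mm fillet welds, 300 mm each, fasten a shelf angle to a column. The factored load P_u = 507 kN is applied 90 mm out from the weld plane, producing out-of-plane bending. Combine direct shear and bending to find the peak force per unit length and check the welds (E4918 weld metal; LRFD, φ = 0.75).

f_max ≈ 1740 N/mm; adequate

E49XX → F_EXX = 490 MPa.
L_w = 2 × 300 = 600 mm; section modulus (unit throat) S = 2 × L²/6 = 30000 mm².
Direct shear f_v = P/L_w = 507×10³/600 = 845 N/mm.
Moment M = P × e = 507×10³ × 90 = 45630000 N·mm; bending f_b = M/S = 1521 N/mm.
f_max = √(f_v² + f_b²) = √(845² + 1521²) = 1740 N/mm.
φr_n = 0.75 × 0.6 × 490 × (0.707 × 12) = 1871 N/mm → adequate.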